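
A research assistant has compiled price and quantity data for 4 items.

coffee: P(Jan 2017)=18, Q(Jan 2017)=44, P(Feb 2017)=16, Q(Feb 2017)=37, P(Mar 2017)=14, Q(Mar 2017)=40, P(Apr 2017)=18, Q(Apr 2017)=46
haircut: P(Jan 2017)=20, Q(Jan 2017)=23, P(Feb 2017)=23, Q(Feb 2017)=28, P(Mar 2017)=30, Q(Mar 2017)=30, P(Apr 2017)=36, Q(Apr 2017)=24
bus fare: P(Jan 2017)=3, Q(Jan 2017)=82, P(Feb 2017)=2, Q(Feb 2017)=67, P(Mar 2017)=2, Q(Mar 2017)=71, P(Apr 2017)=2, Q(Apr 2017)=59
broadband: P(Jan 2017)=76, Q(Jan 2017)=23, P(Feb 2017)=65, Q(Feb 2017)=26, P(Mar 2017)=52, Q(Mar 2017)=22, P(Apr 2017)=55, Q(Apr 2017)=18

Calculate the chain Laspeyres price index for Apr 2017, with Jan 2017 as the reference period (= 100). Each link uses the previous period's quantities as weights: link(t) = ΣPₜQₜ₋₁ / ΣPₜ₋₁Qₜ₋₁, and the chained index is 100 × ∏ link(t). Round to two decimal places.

Link Jan 2017→Feb 2017:
ΣP(Feb 2017)Q(Jan 2017) = 16×44 + 23×23 + 2×82 + 65×23 = 704 + 529 + 164 + 1495 = 2892
ΣP(Jan 2017)Q(Jan 2017) = 18×44 + 20×23 + 3×82 + 76×23 = 792 + 460 + 246 + 1748 = 3246
link = 2892/3246 = 0.890943
Link Feb 2017→Mar 2017:
ΣP(Mar 2017)Q(Feb 2017) = 14×37 + 30×28 + 2×67 + 52×26 = 518 + 840 + 134 + 1352 = 2844
ΣP(Feb 2017)Q(Feb 2017) = 16×37 + 23×28 + 2×67 + 65×26 = 592 + 644 + 134 + 1690 = 3060
link = 2844/3060 = 0.929412
Link Mar 2017→Apr 2017:
ΣP(Apr 2017)Q(Mar 2017) = 18×40 + 36×30 + 2×71 + 55×22 = 720 + 1080 + 142 + 1210 = 3152
ΣP(Mar 2017)Q(Mar 2017) = 14×40 + 30×30 + 2×71 + 52×22 = 560 + 900 + 142 + 1144 = 2746
link = 3152/2746 = 1.147851
Chained index = 100 × 0.890943 × 0.929412 × 1.147851 = 95.0481

95.05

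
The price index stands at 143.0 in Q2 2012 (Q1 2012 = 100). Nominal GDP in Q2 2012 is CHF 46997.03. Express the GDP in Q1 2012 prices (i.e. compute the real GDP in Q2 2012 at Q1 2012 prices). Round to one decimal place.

Real = Nominal ÷ (Index/100) = 46997.03 ÷ (143.0/100)
     = 46997.03 ÷ 1.430 = 32865.0559

32865.1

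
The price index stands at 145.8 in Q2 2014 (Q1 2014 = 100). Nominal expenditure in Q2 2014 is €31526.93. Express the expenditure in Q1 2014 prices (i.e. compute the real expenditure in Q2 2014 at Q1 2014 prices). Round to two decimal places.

Real = Nominal ÷ (Index/100) = 31526.93 ÷ (145.8/100)
     = 31526.93 ÷ 1.458 = 21623.4088

21623.41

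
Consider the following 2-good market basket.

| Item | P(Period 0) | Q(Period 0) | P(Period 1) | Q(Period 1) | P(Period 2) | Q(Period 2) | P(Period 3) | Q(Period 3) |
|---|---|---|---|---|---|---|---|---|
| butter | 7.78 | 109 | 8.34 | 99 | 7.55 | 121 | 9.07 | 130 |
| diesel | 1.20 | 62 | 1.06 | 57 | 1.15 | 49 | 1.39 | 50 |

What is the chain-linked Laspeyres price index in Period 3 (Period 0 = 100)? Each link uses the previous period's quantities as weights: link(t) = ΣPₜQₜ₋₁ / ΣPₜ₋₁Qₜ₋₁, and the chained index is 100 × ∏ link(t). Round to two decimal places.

Link Period 0→Period 1:
ΣP(Period 1)Q(Period 0) = 8.34×109 + 1.06×62 = 909.06 + 65.72 = 974.78
ΣP(Period 0)Q(Period 0) = 7.78×109 + 1.20×62 = 848.02 + 74.4 = 922.42
link = 974.78/922.42 = 1.056764
Link Period 1→Period 2:
ΣP(Period 2)Q(Period 1) = 7.55×99 + 1.15×57 = 747.45 + 65.55 = 813
ΣP(Period 1)Q(Period 1) = 8.34×99 + 1.06×57 = 825.66 + 60.42 = 886.08
link = 813/886.08 = 0.917524
Link Period 2→Period 3:
ΣP(Period 3)Q(Period 2) = 9.07×121 + 1.39×49 = 1097.47 + 68.11 = 1165.58
ΣP(Period 2)Q(Period 2) = 7.55×121 + 1.15×49 = 913.55 + 56.35 = 969.9
link = 1165.58/969.9 = 1.201753
Chained index = 100 × 1.056764 × 0.917524 × 1.201753 = 116.5227

116.52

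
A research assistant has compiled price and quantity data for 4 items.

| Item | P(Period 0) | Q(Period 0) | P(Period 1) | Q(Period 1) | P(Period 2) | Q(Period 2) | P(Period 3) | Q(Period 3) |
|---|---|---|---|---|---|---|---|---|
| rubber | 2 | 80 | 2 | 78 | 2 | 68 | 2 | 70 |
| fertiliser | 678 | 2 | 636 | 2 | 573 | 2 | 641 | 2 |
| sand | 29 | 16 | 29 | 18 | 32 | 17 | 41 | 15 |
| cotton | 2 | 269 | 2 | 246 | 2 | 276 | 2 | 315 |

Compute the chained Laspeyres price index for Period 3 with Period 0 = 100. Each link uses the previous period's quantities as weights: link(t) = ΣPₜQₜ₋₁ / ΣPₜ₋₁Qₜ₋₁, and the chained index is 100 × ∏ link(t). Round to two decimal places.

Link Period 0→Period 1:
ΣP(Period 1)Q(Period 0) = 2×80 + 636×2 + 29×16 + 2×269 = 160 + 1272 + 464 + 538 = 2434
ΣP(Period 0)Q(Period 0) = 2×80 + 678×2 + 29×16 + 2×269 = 160 + 1356 + 464 + 538 = 2518
link = 2434/2518 = 0.966640
Link Period 1→Period 2:
ΣP(Period 2)Q(Period 1) = 2×78 + 573×2 + 32×18 + 2×246 = 156 + 1146 + 576 + 492 = 2370
ΣP(Period 1)Q(Period 1) = 2×78 + 636×2 + 29×18 + 2×246 = 156 + 1272 + 522 + 492 = 2442
link = 2370/2442 = 0.970516
Link Period 2→Period 3:
ΣP(Period 3)Q(Period 2) = 2×68 + 641×2 + 41×17 + 2×276 = 136 + 1282 + 697 + 552 = 2667
ΣP(Period 2)Q(Period 2) = 2×68 + 573×2 + 32×17 + 2×276 = 136 + 1146 + 544 + 552 = 2378
link = 2667/2378 = 1.121531
Chained index = 100 × 0.966640 × 0.970516 × 1.121531 = 105.2153

105.22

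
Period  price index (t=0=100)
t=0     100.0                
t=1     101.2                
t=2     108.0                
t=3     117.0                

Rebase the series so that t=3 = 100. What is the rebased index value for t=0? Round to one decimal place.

Rebased(t=0) = 100.0 / 117.0 × 100 = 85.4701

85.5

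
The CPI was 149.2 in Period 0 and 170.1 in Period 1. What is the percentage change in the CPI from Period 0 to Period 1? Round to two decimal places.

Change = (170.1 − 149.2) / 149.2 × 100
       = 20.9 / 149.2 × 100 = 14.0080%

14.01%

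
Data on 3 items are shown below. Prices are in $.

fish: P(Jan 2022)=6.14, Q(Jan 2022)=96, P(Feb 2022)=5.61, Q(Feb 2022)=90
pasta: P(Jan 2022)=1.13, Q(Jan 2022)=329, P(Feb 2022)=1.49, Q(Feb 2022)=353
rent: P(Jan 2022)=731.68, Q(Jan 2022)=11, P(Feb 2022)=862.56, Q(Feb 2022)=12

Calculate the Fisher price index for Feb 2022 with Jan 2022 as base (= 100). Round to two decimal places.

116.84

Laspeyres component (base-period weights):
ΣP(Feb 2022)Q(Jan 2022) = 5.61×96 + 1.49×329 + 862.56×11 = 538.56 + 490.21 + 9488.16 = 10516.93
ΣP(Jan 2022)Q(Jan 2022) = 6.14×96 + 1.13×329 + 731.68×11 = 589.44 + 371.77 + 8048.48 = 9009.69
L = 10516.93 / 9009.69 × 100 = 116.7291
Paasche component (current-period weights):
ΣP(Feb 2022)Q(Feb 2022) = 5.61×90 + 1.49×353 + 862.56×12 = 504.9 + 525.97 + 10350.72 = 11381.59
ΣP(Jan 2022)Q(Feb 2022) = 6.14×90 + 1.13×353 + 731.68×12 = 552.6 + 398.89 + 8780.16 = 9731.65
P = 11381.59 / 9731.65 × 100 = 116.9544
Fisher = √(L × P) = √(116.7291 × 116.9544) = 116.8417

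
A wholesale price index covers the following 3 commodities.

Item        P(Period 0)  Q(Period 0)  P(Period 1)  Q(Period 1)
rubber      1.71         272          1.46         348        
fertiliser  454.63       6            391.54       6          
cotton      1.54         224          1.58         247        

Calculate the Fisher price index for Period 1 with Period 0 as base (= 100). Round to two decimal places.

87.66

Laspeyres component (base-period weights):
ΣP(Period 1)Q(Period 0) = 1.46×272 + 391.54×6 + 1.58×224 = 397.12 + 2349.24 + 353.92 = 3100.28
ΣP(Period 0)Q(Period 0) = 1.71×272 + 454.63×6 + 1.54×224 = 465.12 + 2727.78 + 344.96 = 3537.86
L = 3100.28 / 3537.86 × 100 = 87.6315
Paasche component (current-period weights):
ΣP(Period 1)Q(Period 1) = 1.46×348 + 391.54×6 + 1.58×247 = 508.08 + 2349.24 + 390.26 = 3247.58
ΣP(Period 0)Q(Period 1) = 1.71×348 + 454.63×6 + 1.54×247 = 595.08 + 2727.78 + 380.38 = 3703.24
P = 3247.58 / 3703.24 × 100 = 87.6956
Fisher = √(L × P) = √(87.6315 × 87.6956) = 87.6636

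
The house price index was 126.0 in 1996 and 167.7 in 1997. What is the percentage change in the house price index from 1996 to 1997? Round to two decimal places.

33.10%

Change = (167.7 − 126.0) / 126.0 × 100
       = 41.7 / 126.0 × 100 = 33.0952%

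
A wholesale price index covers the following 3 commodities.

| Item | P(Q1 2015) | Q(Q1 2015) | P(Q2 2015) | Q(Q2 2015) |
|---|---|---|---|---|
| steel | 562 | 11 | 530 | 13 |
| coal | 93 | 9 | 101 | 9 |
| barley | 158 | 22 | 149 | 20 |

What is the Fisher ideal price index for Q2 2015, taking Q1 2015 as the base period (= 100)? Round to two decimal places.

Laspeyres component (base-period weights):
ΣP(Q2 2015)Q(Q1 2015) = 530×11 + 101×9 + 149×22 = 5830 + 909 + 3278 = 10017
ΣP(Q1 2015)Q(Q1 2015) = 562×11 + 93×9 + 158×22 = 6182 + 837 + 3476 = 10495
L = 10017 / 10495 × 100 = 95.4455
Paasche component (current-period weights):
ΣP(Q2 2015)Q(Q2 2015) = 530×13 + 101×9 + 149×20 = 6890 + 909 + 2980 = 10779
ΣP(Q1 2015)Q(Q2 2015) = 562×13 + 93×9 + 158×20 = 7306 + 837 + 3160 = 11303
P = 10779 / 11303 × 100 = 95.3641
Fisher = √(L × P) = √(95.4455 × 95.3641) = 95.4047

95.40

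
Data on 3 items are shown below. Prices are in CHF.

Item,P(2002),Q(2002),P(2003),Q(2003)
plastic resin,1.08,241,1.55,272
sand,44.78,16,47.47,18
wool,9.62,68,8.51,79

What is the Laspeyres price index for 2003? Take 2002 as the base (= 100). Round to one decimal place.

105.0

Laspeyres price index uses base-period quantities as weights.
ΣP(2003)·Q(2002) = 1.55×241 + 47.47×16 + 8.51×68 = 373.55 + 759.52 + 578.68 = 1711.75
ΣP(2002)·Q(2002) = 1.08×241 + 44.78×16 + 9.62×68 = 260.28 + 716.48 + 654.16 = 1630.92
Index = 1711.75 / 1630.92 × 100 = 104.9561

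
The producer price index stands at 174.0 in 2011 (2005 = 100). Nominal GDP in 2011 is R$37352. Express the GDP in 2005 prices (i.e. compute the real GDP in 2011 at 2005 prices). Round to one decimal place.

Real = Nominal ÷ (Index/100) = 37352 ÷ (174.0/100)
     = 37352 ÷ 1.740 = 21466.6667

21466.7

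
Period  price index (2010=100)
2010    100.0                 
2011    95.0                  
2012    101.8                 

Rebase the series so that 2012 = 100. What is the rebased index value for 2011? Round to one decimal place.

93.3

Rebased(2011) = 95.0 / 101.8 × 100 = 93.3202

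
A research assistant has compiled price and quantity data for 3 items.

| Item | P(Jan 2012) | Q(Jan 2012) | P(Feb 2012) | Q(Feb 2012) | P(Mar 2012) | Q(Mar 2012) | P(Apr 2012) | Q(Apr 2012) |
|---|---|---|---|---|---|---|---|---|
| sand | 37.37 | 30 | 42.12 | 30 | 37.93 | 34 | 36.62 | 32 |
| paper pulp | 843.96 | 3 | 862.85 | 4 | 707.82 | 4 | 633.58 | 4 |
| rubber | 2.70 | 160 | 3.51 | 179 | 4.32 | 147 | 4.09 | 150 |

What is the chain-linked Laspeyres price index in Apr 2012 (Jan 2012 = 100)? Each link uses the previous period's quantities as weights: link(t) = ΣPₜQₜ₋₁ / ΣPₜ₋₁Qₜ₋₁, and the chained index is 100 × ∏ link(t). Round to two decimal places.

88.33

Link Jan 2012→Feb 2012:
ΣP(Feb 2012)Q(Jan 2012) = 42.12×30 + 862.85×3 + 3.51×160 = 1263.6 + 2588.55 + 561.6 = 4413.75
ΣP(Jan 2012)Q(Jan 2012) = 37.37×30 + 843.96×3 + 2.70×160 = 1121.1 + 2531.88 + 432 = 4084.98
link = 4413.75/4084.98 = 1.080483
Link Feb 2012→Mar 2012:
ΣP(Mar 2012)Q(Feb 2012) = 37.93×30 + 707.82×4 + 4.32×179 = 1137.9 + 2831.28 + 773.28 = 4742.46
ΣP(Feb 2012)Q(Feb 2012) = 42.12×30 + 862.85×4 + 3.51×179 = 1263.6 + 3451.4 + 628.29 = 5343.29
link = 4742.46/5343.29 = 0.887554
Link Mar 2012→Apr 2012:
ΣP(Apr 2012)Q(Mar 2012) = 36.62×34 + 633.58×4 + 4.09×147 = 1245.08 + 2534.32 + 601.23 = 4380.63
ΣP(Mar 2012)Q(Mar 2012) = 37.93×34 + 707.82×4 + 4.32×147 = 1289.62 + 2831.28 + 635.04 = 4755.94
link = 4380.63/4755.94 = 0.921086
Chained index = 100 × 1.080483 × 0.887554 × 0.921086 = 88.3310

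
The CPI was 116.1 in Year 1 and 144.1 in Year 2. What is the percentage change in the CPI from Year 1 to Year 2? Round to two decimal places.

24.12%

Change = (144.1 − 116.1) / 116.1 × 100
       = 28.0 / 116.1 × 100 = 24.1171%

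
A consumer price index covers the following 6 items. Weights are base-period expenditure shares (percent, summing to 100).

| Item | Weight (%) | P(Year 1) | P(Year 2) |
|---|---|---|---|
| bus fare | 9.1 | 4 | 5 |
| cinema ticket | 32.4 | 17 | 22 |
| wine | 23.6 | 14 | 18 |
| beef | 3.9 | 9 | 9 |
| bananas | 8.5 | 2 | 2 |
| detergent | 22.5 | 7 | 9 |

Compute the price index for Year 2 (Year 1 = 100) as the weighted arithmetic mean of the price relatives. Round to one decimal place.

bus fare: 9.1 × (5/4) = 9.1 × 1.250000 = 11.3750
cinema ticket: 32.4 × (22/17) = 32.4 × 1.294118 = 41.9294
wine: 23.6 × (18/14) = 23.6 × 1.285714 = 30.3429
beef: 3.9 × (9/9) = 3.9 × 1.000000 = 3.9000
bananas: 8.5 × (2/2) = 8.5 × 1.000000 = 8.5000
detergent: 22.5 × (9/7) = 22.5 × 1.285714 = 28.9286
Index = Σ wᵢ·(p₁ᵢ/p₀ᵢ) = 11.3750 + 41.9294 + 30.3429 + 3.9000 + 8.5000 + 28.9286 = 124.9758

125.0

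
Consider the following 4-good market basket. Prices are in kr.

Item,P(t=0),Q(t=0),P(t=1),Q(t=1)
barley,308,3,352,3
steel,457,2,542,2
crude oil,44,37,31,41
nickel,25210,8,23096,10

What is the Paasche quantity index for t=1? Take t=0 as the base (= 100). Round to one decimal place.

124.6

Paasche quantity index uses current-period prices as weights.
ΣP(t=1)·Q(t=1) = 352×3 + 542×2 + 31×41 + 23096×10 = 1056 + 1084 + 1271 + 230960 = 234371
ΣP(t=1)·Q(t=0) = 352×3 + 542×2 + 31×37 + 23096×8 = 1056 + 1084 + 1147 + 184768 = 188055
Index = 234371 / 188055 × 100 = 124.6290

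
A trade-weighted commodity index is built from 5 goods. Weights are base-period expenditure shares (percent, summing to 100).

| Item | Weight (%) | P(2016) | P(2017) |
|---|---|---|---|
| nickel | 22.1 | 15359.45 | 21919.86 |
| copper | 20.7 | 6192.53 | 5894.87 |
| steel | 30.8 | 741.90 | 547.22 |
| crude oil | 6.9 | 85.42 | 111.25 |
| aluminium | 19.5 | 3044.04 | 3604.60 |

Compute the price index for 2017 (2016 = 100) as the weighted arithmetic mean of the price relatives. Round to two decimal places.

nickel: 22.1 × (21919.86/15359.45) = 22.1 × 1.427125 = 31.5395
copper: 20.7 × (5894.87/6192.53) = 20.7 × 0.951932 = 19.7050
steel: 30.8 × (547.22/741.90) = 30.8 × 0.737593 = 22.7179
crude oil: 6.9 × (111.25/85.42) = 6.9 × 1.302388 = 8.9865
aluminium: 19.5 × (3604.60/3044.04) = 19.5 × 1.184150 = 23.0909
Index = Σ wᵢ·(p₁ᵢ/p₀ᵢ) = 31.5395 + 19.7050 + 22.7179 + 8.9865 + 23.0909 = 106.0397

106.04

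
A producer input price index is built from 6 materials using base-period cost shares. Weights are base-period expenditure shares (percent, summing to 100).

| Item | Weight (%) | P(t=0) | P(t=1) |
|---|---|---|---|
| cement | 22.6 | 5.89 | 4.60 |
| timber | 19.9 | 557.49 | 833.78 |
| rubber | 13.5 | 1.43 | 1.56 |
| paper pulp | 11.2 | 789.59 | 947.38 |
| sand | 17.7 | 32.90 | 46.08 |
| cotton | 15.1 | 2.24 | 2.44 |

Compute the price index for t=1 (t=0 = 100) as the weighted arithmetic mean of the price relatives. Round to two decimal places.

cement: 22.6 × (4.60/5.89) = 22.6 × 0.780985 = 17.6503
timber: 19.9 × (833.78/557.49) = 19.9 × 1.495596 = 29.7624
rubber: 13.5 × (1.56/1.43) = 13.5 × 1.090909 = 14.7273
paper pulp: 11.2 × (947.38/789.59) = 11.2 × 1.199838 = 13.4382
sand: 17.7 × (46.08/32.90) = 17.7 × 1.400608 = 24.7908
cotton: 15.1 × (2.44/2.24) = 15.1 × 1.089286 = 16.4482
Index = Σ wᵢ·(p₁ᵢ/p₀ᵢ) = 17.6503 + 29.7624 + 14.7273 + 13.4382 + 24.7908 + 16.4482 = 116.8171

116.82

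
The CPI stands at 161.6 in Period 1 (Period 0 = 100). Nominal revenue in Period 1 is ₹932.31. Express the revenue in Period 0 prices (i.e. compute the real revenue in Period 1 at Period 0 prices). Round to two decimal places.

576.92

Real = Nominal ÷ (Index/100) = 932.31 ÷ (161.6/100)
     = 932.31 ÷ 1.616 = 576.9245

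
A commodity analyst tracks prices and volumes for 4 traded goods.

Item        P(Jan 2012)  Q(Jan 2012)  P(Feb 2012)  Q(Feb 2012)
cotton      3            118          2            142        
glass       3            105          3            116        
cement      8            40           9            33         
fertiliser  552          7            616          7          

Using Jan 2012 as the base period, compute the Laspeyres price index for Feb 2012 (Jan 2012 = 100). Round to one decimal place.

107.6

Laspeyres price index uses base-period quantities as weights.
ΣP(Feb 2012)·Q(Jan 2012) = 2×118 + 3×105 + 9×40 + 616×7 = 236 + 315 + 360 + 4312 = 5223
ΣP(Jan 2012)·Q(Jan 2012) = 3×118 + 3×105 + 8×40 + 552×7 = 354 + 315 + 320 + 3864 = 4853
Index = 5223 / 4853 × 100 = 107.6242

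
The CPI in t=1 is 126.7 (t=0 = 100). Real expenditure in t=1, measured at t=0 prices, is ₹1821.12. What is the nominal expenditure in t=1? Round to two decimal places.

Nominal = Real × (Index/100) = 1821.12 × (126.7/100)
        = 1821.12 × 1.267 = 2307.3590

2307.36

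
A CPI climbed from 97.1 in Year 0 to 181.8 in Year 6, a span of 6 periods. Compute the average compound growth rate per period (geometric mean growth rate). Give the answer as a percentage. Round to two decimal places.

Growth factor = (181.8/97.1)^(1/6) = (1.872297)^(1/6) = 1.110186
Growth rate = 1.110186 − 1 = 0.110186 = 11.0186%

11.02%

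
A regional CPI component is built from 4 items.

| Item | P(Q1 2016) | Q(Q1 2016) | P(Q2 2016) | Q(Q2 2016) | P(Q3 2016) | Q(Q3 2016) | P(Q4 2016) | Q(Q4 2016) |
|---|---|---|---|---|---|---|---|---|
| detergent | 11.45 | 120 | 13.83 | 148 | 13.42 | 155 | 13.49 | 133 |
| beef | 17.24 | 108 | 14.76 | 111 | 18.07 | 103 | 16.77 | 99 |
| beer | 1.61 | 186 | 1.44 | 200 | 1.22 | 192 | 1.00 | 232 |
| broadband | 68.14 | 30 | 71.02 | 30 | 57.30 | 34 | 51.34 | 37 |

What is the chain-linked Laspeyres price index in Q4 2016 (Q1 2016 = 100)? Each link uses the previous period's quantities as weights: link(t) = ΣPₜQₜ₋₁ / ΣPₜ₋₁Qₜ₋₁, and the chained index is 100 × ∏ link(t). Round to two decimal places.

92.89

Link Q1 2016→Q2 2016:
ΣP(Q2 2016)Q(Q1 2016) = 13.83×120 + 14.76×108 + 1.44×186 + 71.02×30 = 1659.6 + 1594.08 + 267.84 + 2130.6 = 5652.12
ΣP(Q1 2016)Q(Q1 2016) = 11.45×120 + 17.24×108 + 1.61×186 + 68.14×30 = 1374 + 1861.92 + 299.46 + 2044.2 = 5579.58
link = 5652.12/5579.58 = 1.013001
Link Q2 2016→Q3 2016:
ΣP(Q3 2016)Q(Q2 2016) = 13.42×148 + 18.07×111 + 1.22×200 + 57.30×30 = 1986.16 + 2005.77 + 244 + 1719 = 5954.93
ΣP(Q2 2016)Q(Q2 2016) = 13.83×148 + 14.76×111 + 1.44×200 + 71.02×30 = 2046.84 + 1638.36 + 288 + 2130.6 = 6103.8
link = 5954.93/6103.8 = 0.975610
Link Q3 2016→Q4 2016:
ΣP(Q4 2016)Q(Q3 2016) = 13.49×155 + 16.77×103 + 1.00×192 + 51.34×34 = 2090.95 + 1727.31 + 192 + 1745.56 = 5755.82
ΣP(Q3 2016)Q(Q3 2016) = 13.42×155 + 18.07×103 + 1.22×192 + 57.30×34 = 2080.1 + 1861.21 + 234.24 + 1948.2 = 6123.75
link = 5755.82/6123.75 = 0.939918
Chained index = 100 × 1.013001 × 0.975610 × 0.939918 = 92.8915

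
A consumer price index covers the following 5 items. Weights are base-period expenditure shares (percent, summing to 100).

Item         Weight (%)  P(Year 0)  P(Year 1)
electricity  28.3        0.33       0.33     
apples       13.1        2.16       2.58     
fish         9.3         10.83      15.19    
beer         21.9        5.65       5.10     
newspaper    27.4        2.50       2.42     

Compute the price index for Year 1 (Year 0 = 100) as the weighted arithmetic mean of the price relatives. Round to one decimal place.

103.3

electricity: 28.3 × (0.33/0.33) = 28.3 × 1.000000 = 28.3000
apples: 13.1 × (2.58/2.16) = 13.1 × 1.194444 = 15.6472
fish: 9.3 × (15.19/10.83) = 9.3 × 1.402585 = 13.0440
beer: 21.9 × (5.10/5.65) = 21.9 × 0.902655 = 19.7681
newspaper: 27.4 × (2.42/2.50) = 27.4 × 0.968000 = 26.5232
Index = Σ wᵢ·(p₁ᵢ/p₀ᵢ) = 28.3000 + 15.6472 + 13.0440 + 19.7681 + 26.5232 = 103.2826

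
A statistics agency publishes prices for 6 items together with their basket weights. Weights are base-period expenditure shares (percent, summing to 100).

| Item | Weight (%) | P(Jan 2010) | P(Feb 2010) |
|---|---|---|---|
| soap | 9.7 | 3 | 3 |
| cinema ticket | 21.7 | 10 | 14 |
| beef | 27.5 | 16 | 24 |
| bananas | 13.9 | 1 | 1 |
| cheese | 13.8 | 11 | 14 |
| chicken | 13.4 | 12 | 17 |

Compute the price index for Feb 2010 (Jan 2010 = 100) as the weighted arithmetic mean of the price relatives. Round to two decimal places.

soap: 9.7 × (3/3) = 9.7 × 1.000000 = 9.7000
cinema ticket: 21.7 × (14/10) = 21.7 × 1.400000 = 30.3800
beef: 27.5 × (24/16) = 27.5 × 1.500000 = 41.2500
bananas: 13.9 × (1/1) = 13.9 × 1.000000 = 13.9000
cheese: 13.8 × (14/11) = 13.8 × 1.272727 = 17.5636
chicken: 13.4 × (17/12) = 13.4 × 1.416667 = 18.9833
Index = Σ wᵢ·(p₁ᵢ/p₀ᵢ) = 9.7000 + 30.3800 + 41.2500 + 13.9000 + 17.5636 + 18.9833 = 131.7770

131.78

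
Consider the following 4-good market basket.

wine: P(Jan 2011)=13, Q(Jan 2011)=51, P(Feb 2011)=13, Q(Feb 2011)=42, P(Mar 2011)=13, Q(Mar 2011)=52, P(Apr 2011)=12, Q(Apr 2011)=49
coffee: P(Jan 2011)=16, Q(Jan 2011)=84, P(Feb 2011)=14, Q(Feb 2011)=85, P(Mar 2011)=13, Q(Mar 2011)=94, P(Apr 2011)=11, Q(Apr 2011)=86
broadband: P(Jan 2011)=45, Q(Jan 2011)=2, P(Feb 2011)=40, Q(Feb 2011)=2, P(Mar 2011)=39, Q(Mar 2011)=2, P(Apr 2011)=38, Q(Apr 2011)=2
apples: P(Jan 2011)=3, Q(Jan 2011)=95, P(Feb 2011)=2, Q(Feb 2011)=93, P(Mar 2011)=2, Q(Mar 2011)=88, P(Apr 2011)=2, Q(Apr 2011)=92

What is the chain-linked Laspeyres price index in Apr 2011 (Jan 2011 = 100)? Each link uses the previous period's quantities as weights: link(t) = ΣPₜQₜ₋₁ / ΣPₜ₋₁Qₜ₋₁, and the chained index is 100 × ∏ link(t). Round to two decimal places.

75.17

Link Jan 2011→Feb 2011:
ΣP(Feb 2011)Q(Jan 2011) = 13×51 + 14×84 + 40×2 + 2×95 = 663 + 1176 + 80 + 190 = 2109
ΣP(Jan 2011)Q(Jan 2011) = 13×51 + 16×84 + 45×2 + 3×95 = 663 + 1344 + 90 + 285 = 2382
link = 2109/2382 = 0.885390
Link Feb 2011→Mar 2011:
ΣP(Mar 2011)Q(Feb 2011) = 13×42 + 13×85 + 39×2 + 2×93 = 546 + 1105 + 78 + 186 = 1915
ΣP(Feb 2011)Q(Feb 2011) = 13×42 + 14×85 + 40×2 + 2×93 = 546 + 1190 + 80 + 186 = 2002
link = 1915/2002 = 0.956543
Link Mar 2011→Apr 2011:
ΣP(Apr 2011)Q(Mar 2011) = 12×52 + 11×94 + 38×2 + 2×88 = 624 + 1034 + 76 + 176 = 1910
ΣP(Mar 2011)Q(Mar 2011) = 13×52 + 13×94 + 39×2 + 2×88 = 676 + 1222 + 78 + 176 = 2152
link = 1910/2152 = 0.887546
Chained index = 100 × 0.885390 × 0.956543 × 0.887546 = 75.1676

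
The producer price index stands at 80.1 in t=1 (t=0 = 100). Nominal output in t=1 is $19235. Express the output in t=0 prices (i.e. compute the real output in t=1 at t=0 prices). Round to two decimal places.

24013.73

Real = Nominal ÷ (Index/100) = 19235 ÷ (80.1/100)
     = 19235 ÷ 0.801 = 24013.7328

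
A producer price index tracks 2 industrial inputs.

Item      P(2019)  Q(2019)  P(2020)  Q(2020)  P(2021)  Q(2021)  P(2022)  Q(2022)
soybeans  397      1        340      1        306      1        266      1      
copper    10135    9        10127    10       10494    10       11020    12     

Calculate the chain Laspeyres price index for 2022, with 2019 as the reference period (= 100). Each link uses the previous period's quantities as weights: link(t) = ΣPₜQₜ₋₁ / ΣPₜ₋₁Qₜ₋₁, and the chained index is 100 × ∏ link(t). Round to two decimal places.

Link 2019→2020:
ΣP(2020)Q(2019) = 340×1 + 10127×9 = 340 + 91143 = 91483
ΣP(2019)Q(2019) = 397×1 + 10135×9 = 397 + 91215 = 91612
link = 91483/91612 = 0.998592
Link 2020→2021:
ΣP(2021)Q(2020) = 306×1 + 10494×10 = 306 + 104940 = 105246
ΣP(2020)Q(2020) = 340×1 + 10127×10 = 340 + 101270 = 101610
link = 105246/101610 = 1.035784
Link 2021→2022:
ΣP(2022)Q(2021) = 266×1 + 11020×10 = 266 + 110200 = 110466
ΣP(2021)Q(2021) = 306×1 + 10494×10 = 306 + 104940 = 105246
link = 110466/105246 = 1.049598
Chained index = 100 × 0.998592 × 1.035784 × 1.049598 = 108.5626

108.56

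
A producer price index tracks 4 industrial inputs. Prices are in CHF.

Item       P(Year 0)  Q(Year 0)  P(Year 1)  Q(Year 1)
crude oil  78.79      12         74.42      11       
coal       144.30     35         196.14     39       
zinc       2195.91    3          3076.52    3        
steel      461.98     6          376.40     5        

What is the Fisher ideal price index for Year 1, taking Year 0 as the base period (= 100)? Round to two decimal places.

126.27

Laspeyres component (base-period weights):
ΣP(Year 1)Q(Year 0) = 74.42×12 + 196.14×35 + 3076.52×3 + 376.40×6 = 893.04 + 6864.9 + 9229.56 + 2258.4 = 19245.9
ΣP(Year 0)Q(Year 0) = 78.79×12 + 144.30×35 + 2195.91×3 + 461.98×6 = 945.48 + 5050.5 + 6587.73 + 2771.88 = 15355.59
L = 19245.9 / 15355.59 × 100 = 125.3348
Paasche component (current-period weights):
ΣP(Year 1)Q(Year 1) = 74.42×11 + 196.14×39 + 3076.52×3 + 376.40×5 = 818.62 + 7649.46 + 9229.56 + 1882 = 19579.64
ΣP(Year 0)Q(Year 1) = 78.79×11 + 144.30×39 + 2195.91×3 + 461.98×5 = 866.69 + 5627.7 + 6587.73 + 2309.9 = 15392.02
P = 19579.64 / 15392.02 × 100 = 127.2064
Fisher = √(L × P) = √(125.3348 × 127.2064) = 126.2672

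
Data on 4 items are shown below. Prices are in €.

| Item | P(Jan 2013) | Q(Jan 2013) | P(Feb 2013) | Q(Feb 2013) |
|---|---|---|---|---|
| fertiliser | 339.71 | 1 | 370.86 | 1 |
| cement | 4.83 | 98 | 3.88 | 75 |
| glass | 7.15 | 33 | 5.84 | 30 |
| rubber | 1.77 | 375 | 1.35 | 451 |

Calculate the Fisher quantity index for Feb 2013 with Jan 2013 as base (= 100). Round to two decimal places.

99.91

Laspeyres component (base-period weights):
ΣP(Jan 2013)Q(Feb 2013) = 339.71×1 + 4.83×75 + 7.15×30 + 1.77×451 = 339.71 + 362.25 + 214.5 + 798.27 = 1714.73
ΣP(Jan 2013)Q(Jan 2013) = 339.71×1 + 4.83×98 + 7.15×33 + 1.77×375 = 339.71 + 473.34 + 235.95 + 663.75 = 1712.75
L = 1714.73 / 1712.75 × 100 = 100.1156
Paasche component (current-period weights):
ΣP(Feb 2013)Q(Feb 2013) = 370.86×1 + 3.88×75 + 5.84×30 + 1.35×451 = 370.86 + 291 + 175.2 + 608.85 = 1445.91
ΣP(Feb 2013)Q(Jan 2013) = 370.86×1 + 3.88×98 + 5.84×33 + 1.35×375 = 370.86 + 380.24 + 192.72 + 506.25 = 1450.07
P = 1445.91 / 1450.07 × 100 = 99.7131
Fisher = √(L × P) = √(100.1156 × 99.7131) = 99.9142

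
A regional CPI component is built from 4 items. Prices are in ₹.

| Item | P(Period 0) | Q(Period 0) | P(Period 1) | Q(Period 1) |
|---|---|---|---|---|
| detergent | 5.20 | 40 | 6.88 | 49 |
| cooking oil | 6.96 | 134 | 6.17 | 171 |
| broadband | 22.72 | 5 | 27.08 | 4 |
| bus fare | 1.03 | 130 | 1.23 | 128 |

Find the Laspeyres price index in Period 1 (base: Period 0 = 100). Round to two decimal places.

Laspeyres price index uses base-period quantities as weights.
ΣP(Period 1)·Q(Period 0) = 6.88×40 + 6.17×134 + 27.08×5 + 1.23×130 = 275.2 + 826.78 + 135.4 + 159.9 = 1397.28
ΣP(Period 0)·Q(Period 0) = 5.20×40 + 6.96×134 + 22.72×5 + 1.03×130 = 208 + 932.64 + 113.6 + 133.9 = 1388.14
Index = 1397.28 / 1388.14 × 100 = 100.6584

100.66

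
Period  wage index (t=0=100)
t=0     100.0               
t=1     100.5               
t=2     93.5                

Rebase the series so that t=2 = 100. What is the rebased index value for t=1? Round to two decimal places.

Rebased(t=1) = 100.5 / 93.5 × 100 = 107.4866

107.49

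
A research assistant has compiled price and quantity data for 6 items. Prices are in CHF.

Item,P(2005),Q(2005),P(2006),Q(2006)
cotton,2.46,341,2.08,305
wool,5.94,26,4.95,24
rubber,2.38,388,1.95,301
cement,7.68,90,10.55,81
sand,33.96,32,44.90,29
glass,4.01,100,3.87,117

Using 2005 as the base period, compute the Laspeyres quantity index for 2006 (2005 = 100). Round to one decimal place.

Laspeyres quantity index uses base-period prices as weights.
ΣP(2005)·Q(2006) = 2.46×305 + 5.94×24 + 2.38×301 + 7.68×81 + 33.96×29 + 4.01×117 = 750.3 + 142.56 + 716.38 + 622.08 + 984.84 + 469.17 = 3685.33
ΣP(2005)·Q(2005) = 2.46×341 + 5.94×26 + 2.38×388 + 7.68×90 + 33.96×32 + 4.01×100 = 838.86 + 154.44 + 923.44 + 691.2 + 1086.72 + 401 = 4095.66
Index = 3685.33 / 4095.66 × 100 = 89.9813

90.0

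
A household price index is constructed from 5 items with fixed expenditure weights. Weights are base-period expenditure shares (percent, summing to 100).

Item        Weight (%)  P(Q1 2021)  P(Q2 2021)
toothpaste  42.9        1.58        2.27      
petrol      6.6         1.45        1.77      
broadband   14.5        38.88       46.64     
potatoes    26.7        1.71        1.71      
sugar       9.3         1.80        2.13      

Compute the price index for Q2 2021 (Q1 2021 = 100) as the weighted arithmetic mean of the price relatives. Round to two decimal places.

toothpaste: 42.9 × (2.27/1.58) = 42.9 × 1.436709 = 61.6348
petrol: 6.6 × (1.77/1.45) = 6.6 × 1.220690 = 8.0566
broadband: 14.5 × (46.64/38.88) = 14.5 × 1.199588 = 17.3940
potatoes: 26.7 × (1.71/1.71) = 26.7 × 1.000000 = 26.7000
sugar: 9.3 × (2.13/1.80) = 9.3 × 1.183333 = 11.0050
Index = Σ wᵢ·(p₁ᵢ/p₀ᵢ) = 61.6348 + 8.0566 + 17.3940 + 26.7000 + 11.0050 = 124.7904

124.79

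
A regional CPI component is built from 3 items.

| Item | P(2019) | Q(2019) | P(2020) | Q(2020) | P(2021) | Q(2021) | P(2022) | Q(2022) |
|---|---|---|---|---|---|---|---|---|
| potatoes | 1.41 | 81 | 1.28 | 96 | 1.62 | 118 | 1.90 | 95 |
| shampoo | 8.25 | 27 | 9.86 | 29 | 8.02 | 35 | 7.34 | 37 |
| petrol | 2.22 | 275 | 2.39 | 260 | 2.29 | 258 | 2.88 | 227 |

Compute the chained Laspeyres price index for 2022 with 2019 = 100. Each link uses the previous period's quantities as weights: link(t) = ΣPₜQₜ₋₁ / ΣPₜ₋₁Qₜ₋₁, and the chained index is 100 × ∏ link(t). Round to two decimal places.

119.22

Link 2019→2020:
ΣP(2020)Q(2019) = 1.28×81 + 9.86×27 + 2.39×275 = 103.68 + 266.22 + 657.25 = 1027.15
ΣP(2019)Q(2019) = 1.41×81 + 8.25×27 + 2.22×275 = 114.21 + 222.75 + 610.5 = 947.46
link = 1027.15/947.46 = 1.084109
Link 2020→2021:
ΣP(2021)Q(2020) = 1.62×96 + 8.02×29 + 2.29×260 = 155.52 + 232.58 + 595.4 = 983.5
ΣP(2020)Q(2020) = 1.28×96 + 9.86×29 + 2.39×260 = 122.88 + 285.94 + 621.4 = 1030.22
link = 983.5/1030.22 = 0.954650
Link 2021→2022:
ΣP(2022)Q(2021) = 1.90×118 + 7.34×35 + 2.88×258 = 224.2 + 256.9 + 743.04 = 1224.14
ΣP(2021)Q(2021) = 1.62×118 + 8.02×35 + 2.29×258 = 191.16 + 280.7 + 590.82 = 1062.68
link = 1224.14/1062.68 = 1.151937
Chained index = 100 × 1.084109 × 0.954650 × 1.151937 = 119.2191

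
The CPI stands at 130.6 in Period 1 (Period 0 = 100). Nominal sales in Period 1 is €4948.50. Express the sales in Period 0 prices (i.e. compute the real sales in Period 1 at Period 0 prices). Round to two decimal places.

3789.05

Real = Nominal ÷ (Index/100) = 4948.50 ÷ (130.6/100)
     = 4948.50 ÷ 1.306 = 3789.0505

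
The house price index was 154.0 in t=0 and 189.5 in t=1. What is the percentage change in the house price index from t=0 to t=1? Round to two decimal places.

Change = (189.5 − 154.0) / 154.0 × 100
       = 35.5 / 154.0 × 100 = 23.0519%

23.05%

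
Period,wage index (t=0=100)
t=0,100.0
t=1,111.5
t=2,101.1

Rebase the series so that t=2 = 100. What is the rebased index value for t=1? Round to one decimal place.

Rebased(t=1) = 111.5 / 101.1 × 100 = 110.2868

110.3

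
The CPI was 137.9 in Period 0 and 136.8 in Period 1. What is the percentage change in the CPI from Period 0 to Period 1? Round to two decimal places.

Change = (136.8 − 137.9) / 137.9 × 100
       = -1.1 / 137.9 × 100 = -0.7977%

-0.80%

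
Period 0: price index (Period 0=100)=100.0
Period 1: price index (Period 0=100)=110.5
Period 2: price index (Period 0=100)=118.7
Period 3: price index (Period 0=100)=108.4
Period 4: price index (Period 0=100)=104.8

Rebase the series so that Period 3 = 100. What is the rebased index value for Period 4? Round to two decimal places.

96.68

Rebased(Period 4) = 104.8 / 108.4 × 100 = 96.6790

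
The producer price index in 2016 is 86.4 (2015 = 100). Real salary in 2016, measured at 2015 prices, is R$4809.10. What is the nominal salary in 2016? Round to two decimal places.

Nominal = Real × (Index/100) = 4809.10 × (86.4/100)
        = 4809.10 × 0.864 = 4155.0624

4155.06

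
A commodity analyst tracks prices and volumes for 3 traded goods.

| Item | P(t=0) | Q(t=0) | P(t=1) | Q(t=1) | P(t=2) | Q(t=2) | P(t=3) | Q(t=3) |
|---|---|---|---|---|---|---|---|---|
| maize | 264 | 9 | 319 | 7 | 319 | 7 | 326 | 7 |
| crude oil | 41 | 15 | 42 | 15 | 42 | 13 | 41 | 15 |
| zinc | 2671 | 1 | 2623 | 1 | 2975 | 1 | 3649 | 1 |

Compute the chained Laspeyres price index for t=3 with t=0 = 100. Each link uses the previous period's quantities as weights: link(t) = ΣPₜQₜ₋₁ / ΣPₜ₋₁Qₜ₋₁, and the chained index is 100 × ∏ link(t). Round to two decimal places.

Link t=0→t=1:
ΣP(t=1)Q(t=0) = 319×9 + 42×15 + 2623×1 = 2871 + 630 + 2623 = 6124
ΣP(t=0)Q(t=0) = 264×9 + 41×15 + 2671×1 = 2376 + 615 + 2671 = 5662
link = 6124/5662 = 1.081597
Link t=1→t=2:
ΣP(t=2)Q(t=1) = 319×7 + 42×15 + 2975×1 = 2233 + 630 + 2975 = 5838
ΣP(t=1)Q(t=1) = 319×7 + 42×15 + 2623×1 = 2233 + 630 + 2623 = 5486
link = 5838/5486 = 1.064163
Link t=2→t=3:
ΣP(t=3)Q(t=2) = 326×7 + 41×13 + 3649×1 = 2282 + 533 + 3649 = 6464
ΣP(t=2)Q(t=2) = 319×7 + 42×13 + 2975×1 = 2233 + 546 + 2975 = 5754
link = 6464/5754 = 1.123392
Chained index = 100 × 1.081597 × 1.064163 × 1.123392 = 129.3020

129.30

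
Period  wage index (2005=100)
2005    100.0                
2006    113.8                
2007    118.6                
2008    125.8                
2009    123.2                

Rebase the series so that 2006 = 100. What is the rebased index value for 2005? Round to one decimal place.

87.9

Rebased(2005) = 100.0 / 113.8 × 100 = 87.8735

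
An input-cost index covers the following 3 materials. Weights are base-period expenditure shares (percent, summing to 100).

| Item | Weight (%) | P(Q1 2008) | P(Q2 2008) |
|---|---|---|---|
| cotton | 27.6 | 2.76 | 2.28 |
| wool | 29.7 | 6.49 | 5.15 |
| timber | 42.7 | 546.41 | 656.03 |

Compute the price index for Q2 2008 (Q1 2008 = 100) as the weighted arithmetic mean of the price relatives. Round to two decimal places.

cotton: 27.6 × (2.28/2.76) = 27.6 × 0.826087 = 22.8000
wool: 29.7 × (5.15/6.49) = 29.7 × 0.793529 = 23.5678
timber: 42.7 × (656.03/546.41) = 42.7 × 1.200619 = 51.2664
Index = Σ wᵢ·(p₁ᵢ/p₀ᵢ) = 22.8000 + 23.5678 + 51.2664 = 97.6342

97.63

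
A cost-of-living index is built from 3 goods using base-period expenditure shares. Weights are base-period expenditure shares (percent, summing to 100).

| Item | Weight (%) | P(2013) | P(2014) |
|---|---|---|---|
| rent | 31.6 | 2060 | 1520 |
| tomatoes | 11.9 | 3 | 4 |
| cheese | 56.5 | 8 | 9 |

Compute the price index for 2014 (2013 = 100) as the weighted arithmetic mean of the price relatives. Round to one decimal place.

rent: 31.6 × (1520/2060) = 31.6 × 0.737864 = 23.3165
tomatoes: 11.9 × (4/3) = 11.9 × 1.333333 = 15.8667
cheese: 56.5 × (9/8) = 56.5 × 1.125000 = 63.5625
Index = Σ wᵢ·(p₁ᵢ/p₀ᵢ) = 23.3165 + 15.8667 + 63.5625 = 102.7457

102.7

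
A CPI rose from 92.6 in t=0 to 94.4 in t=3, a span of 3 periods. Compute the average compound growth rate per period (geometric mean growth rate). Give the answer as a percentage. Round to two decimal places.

0.64%

Growth factor = (94.4/92.6)^(1/3) = (1.019438)^(1/3) = 1.006438
Growth rate = 1.006438 − 1 = 0.006438 = 0.6438%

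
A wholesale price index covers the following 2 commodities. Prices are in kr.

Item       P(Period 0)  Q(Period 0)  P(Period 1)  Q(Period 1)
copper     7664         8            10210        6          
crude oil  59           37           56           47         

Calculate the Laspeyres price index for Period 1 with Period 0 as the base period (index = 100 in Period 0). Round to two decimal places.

Laspeyres price index uses base-period quantities as weights.
ΣP(Period 1)·Q(Period 0) = 10210×8 + 56×37 = 81680 + 2072 = 83752
ΣP(Period 0)·Q(Period 0) = 7664×8 + 59×37 = 61312 + 2183 = 63495
Index = 83752 / 63495 × 100 = 131.9033

131.90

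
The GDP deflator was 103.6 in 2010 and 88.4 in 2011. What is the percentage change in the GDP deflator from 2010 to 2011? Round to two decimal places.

-14.67%

Change = (88.4 − 103.6) / 103.6 × 100
       = -15.2 / 103.6 × 100 = -14.6718%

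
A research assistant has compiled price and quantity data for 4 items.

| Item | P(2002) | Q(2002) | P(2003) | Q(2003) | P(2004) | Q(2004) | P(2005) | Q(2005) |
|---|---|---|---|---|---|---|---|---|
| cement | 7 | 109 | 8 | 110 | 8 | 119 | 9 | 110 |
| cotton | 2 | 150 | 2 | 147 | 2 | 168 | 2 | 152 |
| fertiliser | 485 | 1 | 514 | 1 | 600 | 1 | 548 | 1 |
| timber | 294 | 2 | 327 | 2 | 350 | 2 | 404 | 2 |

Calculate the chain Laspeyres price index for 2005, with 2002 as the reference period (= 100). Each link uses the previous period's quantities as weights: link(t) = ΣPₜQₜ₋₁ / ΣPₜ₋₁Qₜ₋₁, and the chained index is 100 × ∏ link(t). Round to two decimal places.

Link 2002→2003:
ΣP(2003)Q(2002) = 8×109 + 2×150 + 514×1 + 327×2 = 872 + 300 + 514 + 654 = 2340
ΣP(2002)Q(2002) = 7×109 + 2×150 + 485×1 + 294×2 = 763 + 300 + 485 + 588 = 2136
link = 2340/2136 = 1.095506
Link 2003→2004:
ΣP(2004)Q(2003) = 8×110 + 2×147 + 600×1 + 350×2 = 880 + 294 + 600 + 700 = 2474
ΣP(2003)Q(2003) = 8×110 + 2×147 + 514×1 + 327×2 = 880 + 294 + 514 + 654 = 2342
link = 2474/2342 = 1.056362
Link 2004→2005:
ΣP(2005)Q(2004) = 9×119 + 2×168 + 548×1 + 404×2 = 1071 + 336 + 548 + 808 = 2763
ΣP(2004)Q(2004) = 8×119 + 2×168 + 600×1 + 350×2 = 952 + 336 + 600 + 700 = 2588
link = 2763/2588 = 1.067620
Chained index = 100 × 1.095506 × 1.056362 × 1.067620 = 123.5504

123.55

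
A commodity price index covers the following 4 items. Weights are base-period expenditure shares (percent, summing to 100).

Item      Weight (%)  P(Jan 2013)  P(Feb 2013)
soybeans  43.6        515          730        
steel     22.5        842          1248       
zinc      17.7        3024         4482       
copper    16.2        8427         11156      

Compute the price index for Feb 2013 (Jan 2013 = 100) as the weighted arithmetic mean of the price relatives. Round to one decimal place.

142.8

soybeans: 43.6 × (730/515) = 43.6 × 1.417476 = 61.8019
steel: 22.5 × (1248/842) = 22.5 × 1.482185 = 33.3492
zinc: 17.7 × (4482/3024) = 17.7 × 1.482143 = 26.2339
copper: 16.2 × (11156/8427) = 16.2 × 1.323840 = 21.4462
Index = Σ wᵢ·(p₁ᵢ/p₀ᵢ) = 61.8019 + 33.3492 + 26.2339 + 21.4462 = 142.8312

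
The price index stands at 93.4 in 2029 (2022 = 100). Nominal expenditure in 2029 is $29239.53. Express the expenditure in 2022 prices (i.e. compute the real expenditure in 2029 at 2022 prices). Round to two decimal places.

Real = Nominal ÷ (Index/100) = 29239.53 ÷ (93.4/100)
     = 29239.53 ÷ 0.934 = 31305.7066

31305.71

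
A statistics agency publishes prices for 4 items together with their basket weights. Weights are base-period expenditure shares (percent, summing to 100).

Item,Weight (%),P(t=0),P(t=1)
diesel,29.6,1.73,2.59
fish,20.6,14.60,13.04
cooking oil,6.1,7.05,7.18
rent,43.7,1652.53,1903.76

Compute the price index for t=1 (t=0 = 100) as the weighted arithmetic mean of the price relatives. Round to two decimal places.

diesel: 29.6 × (2.59/1.73) = 29.6 × 1.497110 = 44.3145
fish: 20.6 × (13.04/14.60) = 20.6 × 0.893151 = 18.3989
cooking oil: 6.1 × (7.18/7.05) = 6.1 × 1.018440 = 6.2125
rent: 43.7 × (1903.76/1652.53) = 43.7 × 1.152027 = 50.3436
Index = Σ wᵢ·(p₁ᵢ/p₀ᵢ) = 44.3145 + 18.3989 + 6.2125 + 50.3436 = 119.2694

119.27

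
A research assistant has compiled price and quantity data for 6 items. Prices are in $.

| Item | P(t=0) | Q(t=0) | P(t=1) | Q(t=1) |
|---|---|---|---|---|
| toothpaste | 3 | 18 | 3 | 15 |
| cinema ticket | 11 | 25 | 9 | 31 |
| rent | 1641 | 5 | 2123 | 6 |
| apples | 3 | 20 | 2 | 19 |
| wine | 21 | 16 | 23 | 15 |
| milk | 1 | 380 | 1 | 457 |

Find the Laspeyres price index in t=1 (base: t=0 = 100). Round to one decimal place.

125.5

Laspeyres price index uses base-period quantities as weights.
ΣP(t=1)·Q(t=0) = 3×18 + 9×25 + 2123×5 + 2×20 + 23×16 + 1×380 = 54 + 225 + 10615 + 40 + 368 + 380 = 11682
ΣP(t=0)·Q(t=0) = 3×18 + 11×25 + 1641×5 + 3×20 + 21×16 + 1×380 = 54 + 275 + 8205 + 60 + 336 + 380 = 9310
Index = 11682 / 9310 × 100 = 125.4780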